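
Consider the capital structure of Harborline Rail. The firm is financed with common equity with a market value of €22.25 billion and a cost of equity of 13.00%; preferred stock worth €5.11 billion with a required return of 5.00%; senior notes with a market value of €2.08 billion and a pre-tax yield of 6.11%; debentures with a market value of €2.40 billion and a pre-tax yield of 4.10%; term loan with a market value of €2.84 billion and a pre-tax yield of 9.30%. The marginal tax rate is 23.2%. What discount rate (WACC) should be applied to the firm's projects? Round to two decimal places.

Total capital V = 22.25 + 5.11 + 2.08 + 2.4 + 2.84 = 34.68.
Equity: weight = 22.25/34.68 = 0.6416; cost = 13%.
Preferred: weight = 5.11/34.68 = 0.1473; cost = 5%.
Senior notes: weight = 2.08/34.68 = 0.0600; after-tax cost = 6.11% × (1 − 23.2%) = 4.6925%.
Debentures: weight = 2.4/34.68 = 0.0692; after-tax cost = 4.1% × (1 − 23.2%) = 3.1488%.
Term loan: weight = 2.84/34.68 = 0.0819; after-tax cost = 9.3% × (1 − 23.2%) = 7.1424%.
WACC = 0.6416 × 13.0000% + 0.1473 × 5.0000% + 0.0600 × 4.6925% + 0.0692 × 3.1488% + 0.0819 × 7.1424% = 10.1615%.

10.16%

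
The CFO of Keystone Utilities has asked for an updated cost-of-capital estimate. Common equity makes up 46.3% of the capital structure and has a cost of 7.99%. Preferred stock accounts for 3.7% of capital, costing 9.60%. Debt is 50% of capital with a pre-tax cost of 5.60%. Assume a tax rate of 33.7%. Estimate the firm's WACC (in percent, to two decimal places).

After-tax cost of debt = 5.6% × (1 − 33.7%) = 3.7128%.
WACC = 0.463 × 7.9900% + 0.037 × 9.6000% + 0.500 × 3.7128% = 5.9110%.

5.91%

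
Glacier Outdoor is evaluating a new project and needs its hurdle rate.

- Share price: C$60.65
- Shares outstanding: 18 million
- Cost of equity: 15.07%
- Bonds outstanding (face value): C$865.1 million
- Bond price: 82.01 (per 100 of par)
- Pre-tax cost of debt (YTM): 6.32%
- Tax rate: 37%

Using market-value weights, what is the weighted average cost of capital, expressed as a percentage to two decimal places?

Market value of equity E = 60.65 × 18m = 1091.7m. Market value of debt D = 865.1m × 82.01/100 = 709.46851m.
Total capital V = 1091.7 + 709.46851 = 1801.16851.
Equity: weight = 1091.7/1801.16851 = 0.6061; cost = 15.07%.
Bonds outstanding: weight = 709.46851/1801.16851 = 0.3939; after-tax cost = 6.32% × (1 − 37%) = 3.9816%.
WACC = 0.6061 × 15.0700% + 0.3939 × 3.9816% = 10.7024%.

10.70%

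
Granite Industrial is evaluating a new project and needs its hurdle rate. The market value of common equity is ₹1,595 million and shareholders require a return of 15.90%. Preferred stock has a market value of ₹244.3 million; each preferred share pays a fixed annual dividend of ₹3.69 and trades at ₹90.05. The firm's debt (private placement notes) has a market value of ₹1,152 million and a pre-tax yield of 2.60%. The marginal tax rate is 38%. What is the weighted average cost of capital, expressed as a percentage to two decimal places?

9.43%

Cost of preferred: Rp = 3.69 / 90.05 = 4.0977%.
Total capital V = 1595 + 244.3 + 1152 = 2991.3.
Equity: weight = 1595/2991.3 = 0.5332; cost = 15.9%.
Preferred: weight = 244.3/2991.3 = 0.0817; cost = 4.0977%.
Private placement notes: weight = 1152/2991.3 = 0.3851; after-tax cost = 2.6% × (1 − 38%) = 1.6120%.
WACC = 0.5332 × 15.9000% + 0.0817 × 4.0977% + 0.3851 × 1.6120% = 9.4336%.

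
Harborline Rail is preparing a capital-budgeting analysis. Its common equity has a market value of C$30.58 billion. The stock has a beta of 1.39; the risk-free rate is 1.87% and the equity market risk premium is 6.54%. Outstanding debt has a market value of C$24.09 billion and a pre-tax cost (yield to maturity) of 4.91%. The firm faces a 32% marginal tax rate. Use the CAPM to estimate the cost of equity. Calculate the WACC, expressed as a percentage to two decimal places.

Cost of equity via CAPM: Re = 1.87% + 1.39 × 6.54% = 10.9606%.
Total capital V = 30.58 + 24.09 = 54.67.
Equity: weight = 30.58/54.67 = 0.5594; cost = 10.9606%.
Debt: weight = 24.09/54.67 = 0.4406; after-tax cost = 4.91% × (1 − 32%) = 3.3388%.
WACC = 0.5594 × 10.9606% + 0.4406 × 3.3388% = 7.6021%.

7.60%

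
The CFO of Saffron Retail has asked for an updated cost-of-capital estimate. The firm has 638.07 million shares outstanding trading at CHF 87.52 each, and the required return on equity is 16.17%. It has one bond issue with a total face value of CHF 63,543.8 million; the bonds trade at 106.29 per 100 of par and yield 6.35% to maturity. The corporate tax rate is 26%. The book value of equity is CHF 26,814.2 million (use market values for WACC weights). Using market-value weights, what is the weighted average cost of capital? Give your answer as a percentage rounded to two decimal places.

9.89%

Market value of equity E = 87.52 × 638.07m = 55843.8864m. Market value of debt D = 63543.8m × 106.29/100 = 67540.70502m.
Total capital V = 55843.8864 + 67540.70502 = 123384.59142.
Equity: weight = 55843.8864/123384.59142 = 0.4526; cost = 16.17%.
Bonds outstanding: weight = 67540.70502/123384.59142 = 0.5474; after-tax cost = 6.35% × (1 − 26%) = 4.6990%.
WACC = 0.4526 × 16.1700% + 0.5474 × 4.6990% = 9.8908%.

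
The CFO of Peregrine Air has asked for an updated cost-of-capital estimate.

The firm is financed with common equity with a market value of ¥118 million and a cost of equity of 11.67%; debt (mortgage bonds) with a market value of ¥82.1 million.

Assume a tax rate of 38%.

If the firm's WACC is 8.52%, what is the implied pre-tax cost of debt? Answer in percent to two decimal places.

Total capital V = 118 + 82.1 = 200.1.
Equity weight = 118/200.1 = 0.5897.
Mortgage bonds weight = 82.1/200.1 = 0.4103.
Equity contribution = 0.5897 × 11.67% = 6.8819%.
Remaining for debt = 8.52% − 6.8819% = 1.6381%.
Rd × (1 − 38%) × 0.4103 = 1.6381%  ⇒  Rd = 6.4397%.

6.44%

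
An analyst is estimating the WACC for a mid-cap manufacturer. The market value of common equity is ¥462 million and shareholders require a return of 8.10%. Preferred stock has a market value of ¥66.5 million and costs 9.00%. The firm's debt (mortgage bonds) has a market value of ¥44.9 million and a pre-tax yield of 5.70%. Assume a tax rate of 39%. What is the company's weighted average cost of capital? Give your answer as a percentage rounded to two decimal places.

7.84%

Total capital V = 462 + 66.5 + 44.9 = 573.4.
Equity: weight = 462/573.4 = 0.8057; cost = 8.1%.
Preferred: weight = 66.5/573.4 = 0.1160; cost = 9%.
Mortgage bonds: weight = 44.9/573.4 = 0.0783; after-tax cost = 5.7% × (1 − 39%) = 3.4770%.
WACC = 0.8057 × 8.1000% + 0.1160 × 9.0000% + 0.0783 × 3.4770% = 7.8424%.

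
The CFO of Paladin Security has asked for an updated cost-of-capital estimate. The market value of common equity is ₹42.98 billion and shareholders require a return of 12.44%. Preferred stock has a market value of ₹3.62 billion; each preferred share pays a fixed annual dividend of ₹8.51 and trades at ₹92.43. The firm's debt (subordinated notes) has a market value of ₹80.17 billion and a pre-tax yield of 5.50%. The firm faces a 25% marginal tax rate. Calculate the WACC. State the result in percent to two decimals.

Cost of preferred: Rp = 8.51 / 92.43 = 9.2070%.
Total capital V = 42.98 + 3.62 + 80.17 = 126.77.
Equity: weight = 42.98/126.77 = 0.3390; cost = 12.44%.
Preferred: weight = 3.62/126.77 = 0.0286; cost = 9.207%.
Subordinated notes: weight = 80.17/126.77 = 0.6324; after-tax cost = 5.5% × (1 − 25%) = 4.1250%.
WACC = 0.3390 × 12.4400% + 0.0286 × 9.2070% + 0.6324 × 4.1250% = 7.0892%.

7.09%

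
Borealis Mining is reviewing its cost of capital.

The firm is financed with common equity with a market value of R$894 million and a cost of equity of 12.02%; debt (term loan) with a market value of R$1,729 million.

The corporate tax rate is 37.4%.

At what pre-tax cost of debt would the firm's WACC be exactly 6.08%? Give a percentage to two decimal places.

4.81%

Total capital V = 894 + 1729 = 2623.
Equity weight = 894/2623 = 0.3408.
Term loan weight = 1729/2623 = 0.6592.
Equity contribution = 0.3408 × 12.02% = 4.0968%.
Remaining for debt = 6.08% − 4.0968% = 1.9832%.
Rd × (1 − 37.4%) × 0.6592 = 1.9832%  ⇒  Rd = 4.8062%.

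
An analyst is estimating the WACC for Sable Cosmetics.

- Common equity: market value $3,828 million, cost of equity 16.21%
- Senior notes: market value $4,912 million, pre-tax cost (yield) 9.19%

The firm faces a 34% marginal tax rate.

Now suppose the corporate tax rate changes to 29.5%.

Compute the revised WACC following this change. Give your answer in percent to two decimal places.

After the change:
Total capital V = 3828 + 4912 = 8740.
Equity: weight = 3828/8740 = 0.4380; cost = 16.21%.
Senior notes: weight = 4912/8740 = 0.5620; after-tax cost = 9.19% × (1 − 29.5%) = 6.4790%.
WACC = 0.4380 × 16.2100% + 0.5620 × 6.4790% = 10.7410%.

10.74%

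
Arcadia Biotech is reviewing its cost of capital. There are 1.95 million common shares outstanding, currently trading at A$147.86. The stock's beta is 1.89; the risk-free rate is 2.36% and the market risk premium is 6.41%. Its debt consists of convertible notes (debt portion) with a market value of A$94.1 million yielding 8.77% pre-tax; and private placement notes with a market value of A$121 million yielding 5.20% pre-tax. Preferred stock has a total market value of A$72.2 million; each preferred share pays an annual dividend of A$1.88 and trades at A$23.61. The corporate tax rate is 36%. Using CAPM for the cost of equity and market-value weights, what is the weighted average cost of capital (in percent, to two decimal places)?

Cost of equity via CAPM: Re = 2.36% + 1.89 × 6.41% = 14.4749%.
Cost of preferred: Rp = 1.88 / 23.61 = 7.9627%.
Market value of equity E = 147.86 × 1.95m = 288.327m.
Total capital V = 288.327 + 72.2 + 94.1 + 121 = 575.627.
Equity: weight = 288.327/575.627 = 0.5009; cost = 14.4749%.
Preferred: weight = 72.2/575.627 = 0.1254; cost = 7.9627%.
Convertible notes (debt portion): weight = 94.1/575.627 = 0.1635; after-tax cost = 8.77% × (1 − 36%) = 5.6128%.
Private placement notes: weight = 121/575.627 = 0.2102; after-tax cost = 5.2% × (1 − 36%) = 3.3280%.
WACC = 0.5009 × 14.4749% + 0.1254 × 7.9627% + 0.1635 × 5.6128% + 0.2102 × 3.3280% = 9.8662%.

9.87%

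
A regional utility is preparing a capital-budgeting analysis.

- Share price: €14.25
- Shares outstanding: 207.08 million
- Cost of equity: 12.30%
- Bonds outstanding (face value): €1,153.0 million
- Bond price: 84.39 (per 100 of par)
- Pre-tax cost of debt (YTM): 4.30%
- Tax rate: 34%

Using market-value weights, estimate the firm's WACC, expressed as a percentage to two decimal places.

Market value of equity E = 14.25 × 207.08m = 2950.89m. Market value of debt D = 1153m × 84.39/100 = 973.0167m.
Total capital V = 2950.89 + 973.0167 = 3923.9067.
Equity: weight = 2950.89/3923.9067 = 0.7520; cost = 12.3%.
Bonds outstanding: weight = 973.0167/3923.9067 = 0.2480; after-tax cost = 4.3% × (1 − 34%) = 2.8380%.
WACC = 0.7520 × 12.3000% + 0.2480 × 2.8380% = 9.9537%.

9.95%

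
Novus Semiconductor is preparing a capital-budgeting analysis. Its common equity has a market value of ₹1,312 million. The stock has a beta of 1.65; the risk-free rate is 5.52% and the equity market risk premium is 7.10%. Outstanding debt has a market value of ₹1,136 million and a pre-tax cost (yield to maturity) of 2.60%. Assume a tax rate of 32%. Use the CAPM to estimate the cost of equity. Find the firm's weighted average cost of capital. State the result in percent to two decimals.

10.06%

Cost of equity via CAPM: Re = 5.52% + 1.65 × 7.1% = 17.2350%.
Total capital V = 1312 + 1136 = 2448.
Equity: weight = 1312/2448 = 0.5359; cost = 17.235%.
Debt: weight = 1136/2448 = 0.4641; after-tax cost = 2.6% × (1 − 32%) = 1.7680%.
WACC = 0.5359 × 17.2350% + 0.4641 × 1.7680% = 10.0575%.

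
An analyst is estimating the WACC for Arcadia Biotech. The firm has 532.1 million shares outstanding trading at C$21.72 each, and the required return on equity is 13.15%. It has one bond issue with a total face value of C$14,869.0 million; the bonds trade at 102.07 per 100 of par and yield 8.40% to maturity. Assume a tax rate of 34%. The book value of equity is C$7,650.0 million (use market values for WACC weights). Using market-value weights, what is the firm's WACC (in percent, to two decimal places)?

8.83%

Market value of equity E = 21.72 × 532.1m = 11557.212m. Market value of debt D = 14869m × 102.07/100 = 15176.7883m.
Total capital V = 11557.212 + 15176.7883 = 26734.0003.
Equity: weight = 11557.212/26734.0003 = 0.4323; cost = 13.15%.
Bonds outstanding: weight = 15176.7883/26734.0003 = 0.5677; after-tax cost = 8.4% × (1 − 34%) = 5.5440%.
WACC = 0.4323 × 13.1500% + 0.5677 × 5.5440% = 8.8321%.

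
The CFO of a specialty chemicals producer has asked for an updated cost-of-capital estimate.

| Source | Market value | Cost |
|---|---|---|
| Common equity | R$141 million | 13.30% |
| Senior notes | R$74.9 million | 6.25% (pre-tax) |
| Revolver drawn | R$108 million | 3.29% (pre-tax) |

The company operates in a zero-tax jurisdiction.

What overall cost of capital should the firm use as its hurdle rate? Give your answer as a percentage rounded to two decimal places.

8.33%

Total capital V = 141 + 74.9 + 108 = 323.9.
Equity: weight = 141/323.9 = 0.4353; cost = 13.3%.
Senior notes: weight = 74.9/323.9 = 0.2312; after-tax cost = 6.25% × (1 − 0%) = 6.2500%.
Revolver drawn: weight = 108/323.9 = 0.3334; after-tax cost = 3.29% × (1 − 0%) = 3.2900%.
WACC = 0.4353 × 13.3000% + 0.2312 × 6.2500% + 0.3334 × 3.2900% = 8.3320%.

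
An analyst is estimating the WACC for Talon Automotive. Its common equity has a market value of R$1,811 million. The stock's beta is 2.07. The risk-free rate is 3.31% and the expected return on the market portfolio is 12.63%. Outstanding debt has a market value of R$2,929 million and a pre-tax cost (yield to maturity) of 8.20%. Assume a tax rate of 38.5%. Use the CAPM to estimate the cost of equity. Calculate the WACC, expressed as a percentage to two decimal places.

Market risk premium = 12.63% − 3.31% = 9.32%.
Cost of equity via CAPM: Re = 3.31% + 2.07 × 9.32% = 22.6024%.
Total capital V = 1811 + 2929 = 4740.
Equity: weight = 1811/4740 = 0.3821; cost = 22.6024%.
Debt: weight = 2929/4740 = 0.6179; after-tax cost = 8.2% × (1 − 38.5%) = 5.0430%.
WACC = 0.3821 × 22.6024% + 0.6179 × 5.0430% = 11.7519%.

11.75%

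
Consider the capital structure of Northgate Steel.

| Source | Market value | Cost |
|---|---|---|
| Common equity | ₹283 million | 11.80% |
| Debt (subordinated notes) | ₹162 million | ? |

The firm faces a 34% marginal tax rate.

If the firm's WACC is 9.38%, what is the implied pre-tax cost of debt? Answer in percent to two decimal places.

Total capital V = 283 + 162 = 445.
Equity weight = 283/445 = 0.6360.
Subordinated notes weight = 162/445 = 0.3640.
Equity contribution = 0.6360 × 11.8% = 7.5043%.
Remaining for debt = 9.38% − 7.5043% = 1.8757%.
Rd × (1 − 34%) × 0.3640 = 1.8757%  ⇒  Rd = 7.8068%.

7.81%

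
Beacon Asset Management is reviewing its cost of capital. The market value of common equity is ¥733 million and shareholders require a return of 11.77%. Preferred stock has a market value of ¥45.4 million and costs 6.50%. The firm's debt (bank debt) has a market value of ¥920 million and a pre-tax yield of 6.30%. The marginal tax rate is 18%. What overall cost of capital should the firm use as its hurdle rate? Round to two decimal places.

8.05%

Total capital V = 733 + 45.4 + 920 = 1698.4.
Equity: weight = 733/1698.4 = 0.4316; cost = 11.77%.
Preferred: weight = 45.4/1698.4 = 0.0267; cost = 6.5%.
Bank debt: weight = 920/1698.4 = 0.5417; after-tax cost = 6.3% × (1 − 18%) = 5.1660%.
WACC = 0.4316 × 11.7700% + 0.0267 × 6.5000% + 0.5417 × 5.1660% = 8.0518%.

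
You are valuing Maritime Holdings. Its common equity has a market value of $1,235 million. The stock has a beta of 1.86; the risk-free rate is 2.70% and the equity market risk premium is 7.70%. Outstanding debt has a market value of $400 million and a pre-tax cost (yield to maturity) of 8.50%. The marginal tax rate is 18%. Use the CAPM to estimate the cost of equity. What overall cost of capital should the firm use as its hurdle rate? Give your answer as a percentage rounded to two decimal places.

14.56%

Cost of equity via CAPM: Re = 2.7% + 1.86 × 7.7% = 17.0220%.
Total capital V = 1235 + 400 = 1635.
Equity: weight = 1235/1635 = 0.7554; cost = 17.022%.
Debt: weight = 400/1635 = 0.2446; after-tax cost = 8.5% × (1 − 18%) = 6.9700%.
WACC = 0.7554 × 17.0220% + 0.2446 × 6.9700% = 14.5628%.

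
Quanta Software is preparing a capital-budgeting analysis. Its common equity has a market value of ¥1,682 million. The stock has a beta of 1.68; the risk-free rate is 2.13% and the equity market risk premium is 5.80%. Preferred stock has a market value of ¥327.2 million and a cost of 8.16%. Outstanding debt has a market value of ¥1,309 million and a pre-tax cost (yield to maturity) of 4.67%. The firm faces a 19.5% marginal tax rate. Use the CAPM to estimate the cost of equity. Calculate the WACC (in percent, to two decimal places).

Cost of equity via CAPM: Re = 2.13% + 1.68 × 5.8% = 11.8740%.
Total capital V = 1682 + 327.2 + 1309 = 3318.2.
Equity: weight = 1682/3318.2 = 0.5069; cost = 11.874%.
Preferred: weight = 327.2/3318.2 = 0.0986; cost = 8.16%.
Debt: weight = 1309/3318.2 = 0.3945; after-tax cost = 4.67% × (1 − 19.5%) = 3.7593%.
WACC = 0.5069 × 11.8740% + 0.0986 × 8.1600% + 0.3945 × 3.7593% = 8.3066%.

8.31%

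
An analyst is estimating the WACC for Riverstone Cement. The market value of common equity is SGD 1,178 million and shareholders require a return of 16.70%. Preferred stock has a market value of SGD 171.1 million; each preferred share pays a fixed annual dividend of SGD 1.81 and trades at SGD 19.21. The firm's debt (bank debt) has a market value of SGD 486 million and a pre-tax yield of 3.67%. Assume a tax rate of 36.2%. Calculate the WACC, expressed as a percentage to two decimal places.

12.22%

Cost of preferred: Rp = 1.81 / 19.21 = 9.4222%.
Total capital V = 1178 + 171.1 + 486 = 1835.1.
Equity: weight = 1178/1835.1 = 0.6419; cost = 16.7%.
Preferred: weight = 171.1/1835.1 = 0.0932; cost = 9.4222%.
Bank debt: weight = 486/1835.1 = 0.2648; after-tax cost = 3.67% × (1 − 36.2%) = 2.3415%.
WACC = 0.6419 × 16.7000% + 0.0932 × 9.4222% + 0.2648 × 2.3415% = 12.2188%.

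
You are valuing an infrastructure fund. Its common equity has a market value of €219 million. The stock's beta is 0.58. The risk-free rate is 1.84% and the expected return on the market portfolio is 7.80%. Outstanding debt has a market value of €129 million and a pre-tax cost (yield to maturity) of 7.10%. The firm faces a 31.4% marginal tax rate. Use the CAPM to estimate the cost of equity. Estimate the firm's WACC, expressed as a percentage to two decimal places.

Market risk premium = 7.8% − 1.84% = 5.96%.
Cost of equity via CAPM: Re = 1.84% + 0.58 × 5.96% = 5.2968%.
Total capital V = 219 + 129 = 348.
Equity: weight = 219/348 = 0.6293; cost = 5.2968%.
Debt: weight = 129/348 = 0.3707; after-tax cost = 7.1% × (1 − 31.4%) = 4.8706%.
WACC = 0.6293 × 5.2968% + 0.3707 × 4.8706% = 5.1388%.

5.14%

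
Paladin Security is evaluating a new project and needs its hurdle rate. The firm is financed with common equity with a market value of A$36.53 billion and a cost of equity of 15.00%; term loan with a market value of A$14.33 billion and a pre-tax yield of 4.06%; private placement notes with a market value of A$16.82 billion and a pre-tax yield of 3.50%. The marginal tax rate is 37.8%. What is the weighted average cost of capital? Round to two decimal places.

9.17%

Total capital V = 36.53 + 14.33 + 16.82 = 67.68.
Equity: weight = 36.53/67.68 = 0.5397; cost = 15%.
Term loan: weight = 14.33/67.68 = 0.2117; after-tax cost = 4.06% × (1 − 37.8%) = 2.5253%.
Private placement notes: weight = 16.82/67.68 = 0.2485; after-tax cost = 3.5% × (1 − 37.8%) = 2.1770%.
WACC = 0.5397 × 15.0000% + 0.2117 × 2.5253% + 0.2485 × 2.1770% = 9.1719%.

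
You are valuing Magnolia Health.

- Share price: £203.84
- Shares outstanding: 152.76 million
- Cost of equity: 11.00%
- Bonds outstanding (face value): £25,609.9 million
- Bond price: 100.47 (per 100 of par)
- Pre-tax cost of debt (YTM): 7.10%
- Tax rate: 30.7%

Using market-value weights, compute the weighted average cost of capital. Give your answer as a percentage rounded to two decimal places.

Market value of equity E = 203.84 × 152.76m = 31138.5984m. Market value of debt D = 25609.9m × 100.47/100 = 25730.26653m.
Total capital V = 31138.5984 + 25730.26653 = 56868.86493.
Equity: weight = 31138.5984/56868.86493 = 0.5476; cost = 11%.
Bonds outstanding: weight = 25730.26653/56868.86493 = 0.4524; after-tax cost = 7.1% × (1 − 30.7%) = 4.9203%.
WACC = 0.5476 × 11.0000% + 0.4524 × 4.9203% = 8.2492%.

8.25%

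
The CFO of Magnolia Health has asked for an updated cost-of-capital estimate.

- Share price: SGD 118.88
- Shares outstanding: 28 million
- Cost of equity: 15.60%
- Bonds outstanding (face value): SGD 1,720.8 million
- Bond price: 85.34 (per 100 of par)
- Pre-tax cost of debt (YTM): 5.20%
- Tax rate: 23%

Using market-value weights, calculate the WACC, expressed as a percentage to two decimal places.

12.05%

Market value of equity E = 118.88 × 28m = 3328.64m. Market value of debt D = 1720.8m × 85.34/100 = 1468.53072m.
Total capital V = 3328.64 + 1468.53072 = 4797.17072.
Equity: weight = 3328.64/4797.17072 = 0.6939; cost = 15.6%.
Bonds outstanding: weight = 1468.53072/4797.17072 = 0.3061; after-tax cost = 5.2% × (1 − 23%) = 4.0040%.
WACC = 0.6939 × 15.6000% + 0.3061 × 4.0040% = 12.0502%.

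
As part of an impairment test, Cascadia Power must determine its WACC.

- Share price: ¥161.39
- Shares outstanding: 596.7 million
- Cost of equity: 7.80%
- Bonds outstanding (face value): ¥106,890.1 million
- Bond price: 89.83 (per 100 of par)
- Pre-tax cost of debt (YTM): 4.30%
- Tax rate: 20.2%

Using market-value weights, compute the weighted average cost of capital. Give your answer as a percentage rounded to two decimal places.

Market value of equity E = 161.39 × 596.7m = 96301.413m. Market value of debt D = 106890.1m × 89.83/100 = 96019.37683m.
Total capital V = 96301.413 + 96019.37683 = 192320.78983.
Equity: weight = 96301.413/192320.78983 = 0.5007; cost = 7.8%.
Bonds outstanding: weight = 96019.37683/192320.78983 = 0.4993; after-tax cost = 4.3% × (1 − 20.2%) = 3.4314%.
WACC = 0.5007 × 7.8000% + 0.4993 × 3.4314% = 5.6189%.

5.62%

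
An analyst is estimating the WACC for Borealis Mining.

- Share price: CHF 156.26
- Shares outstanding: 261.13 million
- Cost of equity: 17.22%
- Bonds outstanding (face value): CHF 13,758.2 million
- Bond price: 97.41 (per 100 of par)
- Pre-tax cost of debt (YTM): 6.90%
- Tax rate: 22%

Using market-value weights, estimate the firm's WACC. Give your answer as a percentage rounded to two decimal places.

Market value of equity E = 156.26 × 261.13m = 40804.1738m. Market value of debt D = 13758.2m × 97.41/100 = 13401.86262m.
Total capital V = 40804.1738 + 13401.86262 = 54206.03642.
Equity: weight = 40804.1738/54206.03642 = 0.7528; cost = 17.22%.
Bonds outstanding: weight = 13401.86262/54206.03642 = 0.2472; after-tax cost = 6.9% × (1 − 22%) = 5.3820%.
WACC = 0.7528 × 17.2200% + 0.2472 × 5.3820% = 14.2932%.

14.29%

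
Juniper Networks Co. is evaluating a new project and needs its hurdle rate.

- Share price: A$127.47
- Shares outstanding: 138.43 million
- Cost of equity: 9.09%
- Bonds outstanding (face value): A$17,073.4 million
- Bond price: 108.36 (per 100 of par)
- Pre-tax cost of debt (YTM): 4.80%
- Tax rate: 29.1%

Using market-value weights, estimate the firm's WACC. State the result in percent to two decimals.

6.18%

Market value of equity E = 127.47 × 138.43m = 17645.6721m. Market value of debt D = 17073.4m × 108.36/100 = 18500.73624m.
Total capital V = 17645.6721 + 18500.73624 = 36146.40834.
Equity: weight = 17645.6721/36146.40834 = 0.4882; cost = 9.09%.
Bonds outstanding: weight = 18500.73624/36146.40834 = 0.5118; after-tax cost = 4.8% × (1 − 29.1%) = 3.4032%.
WACC = 0.4882 × 9.0900% + 0.5118 × 3.4032% = 6.1793%.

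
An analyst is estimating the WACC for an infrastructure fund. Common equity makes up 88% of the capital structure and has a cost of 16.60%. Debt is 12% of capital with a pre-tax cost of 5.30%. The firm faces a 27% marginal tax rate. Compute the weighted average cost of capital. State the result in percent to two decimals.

15.07%

After-tax cost of debt = 5.3% × (1 − 27%) = 3.8690%.
WACC = 0.880 × 16.6000% + 0.120 × 3.8690% = 15.0723%.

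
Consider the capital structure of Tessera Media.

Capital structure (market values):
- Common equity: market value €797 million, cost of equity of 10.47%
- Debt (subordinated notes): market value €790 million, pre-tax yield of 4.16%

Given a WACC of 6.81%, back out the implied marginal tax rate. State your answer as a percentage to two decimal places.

25.06%

Total capital V = 797 + 790 = 1587.
Equity weight = 797/1587 = 0.5022.
Subordinated notes weight = 790/1587 = 0.4978.
Equity contribution = 0.5022 × 10.47% = 5.2581%.
Debt contribution must be 6.81% − 5.2581% = 1.5519%.
0.4978 × 4.16% × (1 − T) = 1.5519%  ⇒  (1 − T) = 0.7494.
T = 25.0584%.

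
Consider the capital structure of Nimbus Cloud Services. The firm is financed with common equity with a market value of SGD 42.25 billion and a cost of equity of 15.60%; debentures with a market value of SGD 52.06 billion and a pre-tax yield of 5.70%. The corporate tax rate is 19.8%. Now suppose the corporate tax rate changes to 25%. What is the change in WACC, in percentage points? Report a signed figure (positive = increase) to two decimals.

-0.16 pp

Current WACC:
Total capital V = 42.25 + 52.06 = 94.31.
Equity: weight = 42.25/94.31 = 0.4480; cost = 15.6%.
Debentures: weight = 52.06/94.31 = 0.5520; after-tax cost = 5.7% × (1 − 19.8%) = 4.5714%.
WACC = 0.4480 × 15.6000% + 0.5520 × 4.5714% = 9.5121%.
After the change:
Total capital V = 42.25 + 52.06 = 94.31.
Equity: weight = 42.25/94.31 = 0.4480; cost = 15.6%.
Debentures: weight = 52.06/94.31 = 0.5520; after-tax cost = 5.7% × (1 − 25%) = 4.2750%.
WACC = 0.4480 × 15.6000% + 0.5520 × 4.2750% = 9.3485%.
Change in WACC = 9.3485% − 9.5121% = -0.1636 pp.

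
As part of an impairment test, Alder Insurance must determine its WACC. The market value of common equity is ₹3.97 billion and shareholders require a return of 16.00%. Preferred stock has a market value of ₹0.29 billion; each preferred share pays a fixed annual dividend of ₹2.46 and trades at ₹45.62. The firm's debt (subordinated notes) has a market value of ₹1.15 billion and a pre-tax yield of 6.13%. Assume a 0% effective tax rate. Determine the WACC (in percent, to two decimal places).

Cost of preferred: Rp = 2.46 / 45.62 = 5.3924%.
Total capital V = 3.97 + 0.29 + 1.15 = 5.41.
Equity: weight = 3.97/5.41 = 0.7338; cost = 16%.
Preferred: weight = 0.29/5.41 = 0.0536; cost = 5.3924%.
Subordinated notes: weight = 1.15/5.41 = 0.2126; after-tax cost = 6.13% × (1 − 0%) = 6.1300%.
WACC = 0.7338 × 16.0000% + 0.0536 × 5.3924% + 0.2126 × 6.1300% = 13.3333%.

13.33%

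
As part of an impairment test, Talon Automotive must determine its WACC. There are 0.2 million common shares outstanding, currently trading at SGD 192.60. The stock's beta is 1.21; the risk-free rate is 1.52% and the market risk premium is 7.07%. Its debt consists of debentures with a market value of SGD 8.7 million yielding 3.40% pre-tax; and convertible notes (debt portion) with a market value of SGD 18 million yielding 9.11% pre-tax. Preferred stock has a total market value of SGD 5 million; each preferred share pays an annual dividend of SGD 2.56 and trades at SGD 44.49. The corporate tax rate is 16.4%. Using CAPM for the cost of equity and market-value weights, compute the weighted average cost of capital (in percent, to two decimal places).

8.24%

Cost of equity via CAPM: Re = 1.52% + 1.21 × 7.07% = 10.0747%.
Cost of preferred: Rp = 2.56 / 44.49 = 5.7541%.
Market value of equity E = 192.6 × 0.2m = 38.52m.
Total capital V = 38.52 + 5 + 8.7 + 18 = 70.22.
Equity: weight = 38.52/70.22 = 0.5486; cost = 10.0747%.
Preferred: weight = 5/70.22 = 0.0712; cost = 5.7541%.
Debentures: weight = 8.7/70.22 = 0.1239; after-tax cost = 3.4% × (1 − 16.4%) = 2.8424%.
Convertible notes (debt portion): weight = 18/70.22 = 0.2563; after-tax cost = 9.11% × (1 − 16.4%) = 7.6160%.
WACC = 0.5486 × 10.0747% + 0.0712 × 5.7541% + 0.1239 × 2.8424% + 0.2563 × 7.6160% = 8.2407%.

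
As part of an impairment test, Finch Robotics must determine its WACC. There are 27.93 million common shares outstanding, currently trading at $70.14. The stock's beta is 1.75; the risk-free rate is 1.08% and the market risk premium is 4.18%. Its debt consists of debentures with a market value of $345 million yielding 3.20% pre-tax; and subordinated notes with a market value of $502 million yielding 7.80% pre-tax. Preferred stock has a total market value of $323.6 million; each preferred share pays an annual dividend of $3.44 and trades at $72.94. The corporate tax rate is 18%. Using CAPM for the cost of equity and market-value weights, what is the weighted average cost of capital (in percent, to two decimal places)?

Cost of equity via CAPM: Re = 1.08% + 1.75 × 4.18% = 8.3950%.
Cost of preferred: Rp = 3.44 / 72.94 = 4.7162%.
Market value of equity E = 70.14 × 27.93m = 1959.0102m.
Total capital V = 1959.0102 + 323.6 + 345 + 502 = 3129.6102.
Equity: weight = 1959.0102/3129.6102 = 0.6260; cost = 8.395%.
Preferred: weight = 323.6/3129.6102 = 0.1034; cost = 4.7162%.
Debentures: weight = 345/3129.6102 = 0.1102; after-tax cost = 3.2% × (1 − 18%) = 2.6240%.
Subordinated notes: weight = 502/3129.6102 = 0.1604; after-tax cost = 7.8% × (1 − 18%) = 6.3960%.
WACC = 0.6260 × 8.3950% + 0.1034 × 4.7162% + 0.1102 × 2.6240% + 0.1604 × 6.3960% = 7.0578%.

7.06%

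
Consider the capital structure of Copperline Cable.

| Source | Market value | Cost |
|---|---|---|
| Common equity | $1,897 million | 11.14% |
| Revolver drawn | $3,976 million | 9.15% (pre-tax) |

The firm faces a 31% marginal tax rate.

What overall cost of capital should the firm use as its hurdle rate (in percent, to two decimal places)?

7.87%

Total capital V = 1897 + 3976 = 5873.
Equity: weight = 1897/5873 = 0.3230; cost = 11.14%.
Revolver drawn: weight = 3976/5873 = 0.6770; after-tax cost = 9.15% × (1 − 31%) = 6.3135%.
WACC = 0.3230 × 11.1400% + 0.6770 × 6.3135% = 7.8725%.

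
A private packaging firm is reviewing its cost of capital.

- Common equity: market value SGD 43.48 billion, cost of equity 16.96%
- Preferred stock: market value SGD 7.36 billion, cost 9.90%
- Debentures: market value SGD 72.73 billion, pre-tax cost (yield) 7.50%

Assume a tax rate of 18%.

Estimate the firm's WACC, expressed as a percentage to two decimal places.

10.18%

Total capital V = 43.48 + 7.36 + 72.73 = 123.57.
Equity: weight = 43.48/123.57 = 0.3519; cost = 16.96%.
Preferred: weight = 7.36/123.57 = 0.0596; cost = 9.9%.
Debentures: weight = 72.73/123.57 = 0.5886; after-tax cost = 7.5% × (1 − 18%) = 6.1500%.
WACC = 0.3519 × 16.9600% + 0.0596 × 9.9000% + 0.5886 × 6.1500% = 10.1770%.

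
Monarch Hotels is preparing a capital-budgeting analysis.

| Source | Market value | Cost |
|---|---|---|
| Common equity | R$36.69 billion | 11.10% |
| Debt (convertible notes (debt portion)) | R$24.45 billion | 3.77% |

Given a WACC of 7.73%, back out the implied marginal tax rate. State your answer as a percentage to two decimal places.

Total capital V = 36.69 + 24.45 = 61.14.
Equity weight = 36.69/61.14 = 0.6001.
Convertible notes (debt portion) weight = 24.45/61.14 = 0.3999.
Equity contribution = 0.6001 × 11.1% = 6.6611%.
Debt contribution must be 7.73% − 6.6611% = 1.0689%.
0.3999 × 3.77% × (1 − T) = 1.0689%  ⇒  (1 − T) = 0.7090.
T = 29.0999%.

29.10%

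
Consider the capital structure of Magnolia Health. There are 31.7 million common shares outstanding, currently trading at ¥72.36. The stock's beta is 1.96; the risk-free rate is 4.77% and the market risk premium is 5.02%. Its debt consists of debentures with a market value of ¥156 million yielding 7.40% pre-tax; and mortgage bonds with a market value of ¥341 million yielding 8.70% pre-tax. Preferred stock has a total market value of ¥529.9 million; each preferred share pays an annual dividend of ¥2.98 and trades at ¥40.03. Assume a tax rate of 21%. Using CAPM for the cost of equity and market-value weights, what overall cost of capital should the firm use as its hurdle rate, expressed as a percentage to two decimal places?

12.26%

Cost of equity via CAPM: Re = 4.77% + 1.96 × 5.02% = 14.6092%.
Cost of preferred: Rp = 2.98 / 40.03 = 7.4444%.
Market value of equity E = 72.36 × 31.7m = 2293.812m.
Total capital V = 2293.812 + 529.9 + 156 + 341 = 3320.712.
Equity: weight = 2293.812/3320.712 = 0.6908; cost = 14.6092%.
Preferred: weight = 529.9/3320.712 = 0.1596; cost = 7.4444%.
Debentures: weight = 156/3320.712 = 0.0470; after-tax cost = 7.4% × (1 − 21%) = 5.8460%.
Mortgage bonds: weight = 341/3320.712 = 0.1027; after-tax cost = 8.7% × (1 − 21%) = 6.8730%.
WACC = 0.6908 × 14.6092% + 0.1596 × 7.4444% + 0.0470 × 5.8460% + 0.1027 × 6.8730% = 12.2598%.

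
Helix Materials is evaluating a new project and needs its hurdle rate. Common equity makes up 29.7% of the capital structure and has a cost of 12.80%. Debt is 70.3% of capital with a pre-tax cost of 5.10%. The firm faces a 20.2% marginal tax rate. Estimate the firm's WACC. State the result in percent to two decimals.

6.66%

After-tax cost of debt = 5.1% × (1 − 20.2%) = 4.0698%.
WACC = 0.297 × 12.8000% + 0.703 × 4.0698% = 6.6627%.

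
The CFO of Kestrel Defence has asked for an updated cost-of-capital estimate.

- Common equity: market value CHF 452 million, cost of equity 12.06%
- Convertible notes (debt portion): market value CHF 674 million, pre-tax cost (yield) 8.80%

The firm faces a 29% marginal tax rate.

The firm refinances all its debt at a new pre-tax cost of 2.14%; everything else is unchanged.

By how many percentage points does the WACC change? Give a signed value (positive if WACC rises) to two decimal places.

Current WACC:
Total capital V = 452 + 674 = 1126.
Equity: weight = 452/1126 = 0.4014; cost = 12.06%.
Convertible notes (debt portion): weight = 674/1126 = 0.5986; after-tax cost = 8.8% × (1 − 29%) = 6.2480%.
WACC = 0.4014 × 12.0600% + 0.5986 × 6.2480% = 8.5811%.
After the change:
Total capital V = 452 + 674 = 1126.
Equity: weight = 452/1126 = 0.4014; cost = 12.06%.
Convertible notes (debt portion): weight = 674/1126 = 0.5986; after-tax cost = 2.14% × (1 − 29%) = 1.5194%.
WACC = 0.4014 × 12.0600% + 0.5986 × 1.5194% = 5.7506%.
Change in WACC = 5.7506% − 8.5811% = -2.8304 pp.

-2.83 pp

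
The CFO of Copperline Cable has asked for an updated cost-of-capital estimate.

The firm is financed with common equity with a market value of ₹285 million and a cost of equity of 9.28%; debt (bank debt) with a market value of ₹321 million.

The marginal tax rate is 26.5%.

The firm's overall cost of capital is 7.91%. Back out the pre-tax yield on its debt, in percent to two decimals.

9.11%

Total capital V = 285 + 321 = 606.
Equity weight = 285/606 = 0.4703.
Bank debt weight = 321/606 = 0.5297.
Equity contribution = 0.4703 × 9.28% = 4.3644%.
Remaining for debt = 7.91% − 4.3644% = 3.5456%.
Rd × (1 − 26.5%) × 0.5297 = 3.5456%  ⇒  Rd = 9.1070%.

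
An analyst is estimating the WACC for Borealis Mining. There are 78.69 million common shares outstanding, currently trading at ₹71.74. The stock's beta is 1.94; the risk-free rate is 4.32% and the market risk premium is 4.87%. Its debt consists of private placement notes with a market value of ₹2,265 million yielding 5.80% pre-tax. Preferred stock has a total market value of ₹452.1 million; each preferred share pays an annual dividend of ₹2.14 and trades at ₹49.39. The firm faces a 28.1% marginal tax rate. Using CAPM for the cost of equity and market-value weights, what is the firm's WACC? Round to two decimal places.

10.66%

Cost of equity via CAPM: Re = 4.32% + 1.94 × 4.87% = 13.7678%.
Cost of preferred: Rp = 2.14 / 49.39 = 4.3329%.
Market value of equity E = 71.74 × 78.69m = 5645.2206m.
Total capital V = 5645.2206 + 452.1 + 2265 = 8362.3206.
Equity: weight = 5645.2206/8362.3206 = 0.6751; cost = 13.7678%.
Preferred: weight = 452.1/8362.3206 = 0.0541; cost = 4.3329%.
Private placement notes: weight = 2265/8362.3206 = 0.2709; after-tax cost = 5.8% × (1 − 28.1%) = 4.1702%.
WACC = 0.6751 × 13.7678% + 0.0541 × 4.3329% + 0.2709 × 4.1702% = 10.6581%.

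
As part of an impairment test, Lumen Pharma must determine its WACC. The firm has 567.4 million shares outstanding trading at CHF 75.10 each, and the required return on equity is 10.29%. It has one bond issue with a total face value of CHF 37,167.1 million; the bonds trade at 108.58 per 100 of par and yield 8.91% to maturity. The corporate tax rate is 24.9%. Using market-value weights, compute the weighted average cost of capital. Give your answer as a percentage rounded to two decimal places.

8.54%

Market value of equity E = 75.1 × 567.4m = 42611.74m. Market value of debt D = 37167.1m × 108.58/100 = 40356.03718m.
Total capital V = 42611.74 + 40356.03718 = 82967.77718.
Equity: weight = 42611.74/82967.77718 = 0.5136; cost = 10.29%.
Bonds outstanding: weight = 40356.03718/82967.77718 = 0.4864; after-tax cost = 8.91% × (1 − 24.9%) = 6.6914%.
WACC = 0.5136 × 10.2900% + 0.4864 × 6.6914% = 8.5396%.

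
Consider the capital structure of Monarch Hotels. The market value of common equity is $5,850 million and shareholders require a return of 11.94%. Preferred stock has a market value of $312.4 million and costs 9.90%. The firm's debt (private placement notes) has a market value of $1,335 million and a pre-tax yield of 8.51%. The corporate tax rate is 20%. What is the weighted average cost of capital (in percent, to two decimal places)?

Total capital V = 5850 + 312.4 + 1335 = 7497.4.
Equity: weight = 5850/7497.4 = 0.7803; cost = 11.94%.
Preferred: weight = 312.4/7497.4 = 0.0417; cost = 9.9%.
Private placement notes: weight = 1335/7497.4 = 0.1781; after-tax cost = 8.51% × (1 − 20%) = 6.8080%.
WACC = 0.7803 × 11.9400% + 0.0417 × 9.9000% + 0.1781 × 6.8080% = 10.9412%.

10.94%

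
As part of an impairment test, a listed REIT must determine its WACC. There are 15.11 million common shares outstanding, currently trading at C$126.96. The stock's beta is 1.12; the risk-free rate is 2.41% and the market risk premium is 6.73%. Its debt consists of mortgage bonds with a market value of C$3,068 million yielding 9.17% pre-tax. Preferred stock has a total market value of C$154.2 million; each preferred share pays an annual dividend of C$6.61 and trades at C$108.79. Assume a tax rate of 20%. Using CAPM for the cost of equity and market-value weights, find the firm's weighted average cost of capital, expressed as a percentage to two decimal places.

8.27%

Cost of equity via CAPM: Re = 2.41% + 1.12 × 6.73% = 9.9476%.
Cost of preferred: Rp = 6.61 / 108.79 = 6.0759%.
Market value of equity E = 126.96 × 15.11m = 1918.3656m.
Total capital V = 1918.3656 + 154.2 + 3068 = 5140.5656.
Equity: weight = 1918.3656/5140.5656 = 0.3732; cost = 9.9476%.
Preferred: weight = 154.2/5140.5656 = 0.0300; cost = 6.0759%.
Mortgage bonds: weight = 3068/5140.5656 = 0.5968; after-tax cost = 9.17% × (1 − 20%) = 7.3360%.
WACC = 0.3732 × 9.9476% + 0.0300 × 6.0759% + 0.5968 × 7.3360% = 8.2728%.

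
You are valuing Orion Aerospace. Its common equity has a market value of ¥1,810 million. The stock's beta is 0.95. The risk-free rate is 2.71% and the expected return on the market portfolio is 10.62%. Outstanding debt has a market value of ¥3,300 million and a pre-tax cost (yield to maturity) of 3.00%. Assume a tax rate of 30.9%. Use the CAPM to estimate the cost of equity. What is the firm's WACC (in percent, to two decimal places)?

Market risk premium = 10.62% − 2.71% = 7.91%.
Cost of equity via CAPM: Re = 2.71% + 0.95 × 7.91% = 10.2245%.
Total capital V = 1810 + 3300 = 5110.
Equity: weight = 1810/5110 = 0.3542; cost = 10.2245%.
Debt: weight = 3300/5110 = 0.6458; after-tax cost = 3% × (1 − 30.9%) = 2.0730%.
WACC = 0.3542 × 10.2245% + 0.6458 × 2.0730% = 4.9603%.

4.96%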